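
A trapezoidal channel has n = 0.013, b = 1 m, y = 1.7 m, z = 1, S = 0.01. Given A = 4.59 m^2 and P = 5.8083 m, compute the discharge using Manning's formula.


R = A/P = 4.59/5.8083 = 0.790248
Q = (1/0.013) * 4.59 * 0.790248^(2/3) * 0.01^0.5

30.1795 m^3/s


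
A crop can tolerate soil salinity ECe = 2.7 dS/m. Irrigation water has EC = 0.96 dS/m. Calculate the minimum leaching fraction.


LR = ECiw / (5*ECe - ECiw)
LR = 0.96 / (5*2.7 - 0.96)
LR = 0.96 / 12.5400

0.0766


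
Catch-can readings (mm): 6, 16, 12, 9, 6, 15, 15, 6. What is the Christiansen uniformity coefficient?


mean = 10.625000 mm
MAD = 3.875000 mm
CU = (1 - 3.875000/10.625000)*100

63.5294 %


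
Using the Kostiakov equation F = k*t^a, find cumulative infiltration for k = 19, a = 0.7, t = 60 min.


F = k * t^a = 19 * 60^0.7
F = 19 * 17.567335

333.7794 mm


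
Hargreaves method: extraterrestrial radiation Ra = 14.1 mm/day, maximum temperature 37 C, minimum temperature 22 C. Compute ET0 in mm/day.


Tmean = (Tmax + Tmin)/2 = (37 + 22)/2 = 29.5
ET0 = 0.0023 * 14.1 * (29.5 + 17.8) * sqrt(37 - 22)
ET0 = 0.0023 * 14.1 * 47.3 * 3.872983

5.9409 mm/day


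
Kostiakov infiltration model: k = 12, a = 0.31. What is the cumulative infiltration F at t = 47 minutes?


F = k * t^a = 12 * 47^0.31
F = 12 * 3.298757

39.5851 mm


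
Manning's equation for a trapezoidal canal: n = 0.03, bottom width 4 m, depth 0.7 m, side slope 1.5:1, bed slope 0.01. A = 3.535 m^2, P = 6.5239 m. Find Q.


R = A/P = 3.535/6.5239 = 0.541854
Q = (1/0.03) * 3.535 * 0.541854^(2/3) * 0.01^0.5

7.8317 m^3/s


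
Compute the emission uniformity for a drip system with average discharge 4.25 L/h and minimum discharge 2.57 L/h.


EU = (q_min/q_avg)*100 = (2.57/4.25)*100 = 60.4706%

60.4706 %


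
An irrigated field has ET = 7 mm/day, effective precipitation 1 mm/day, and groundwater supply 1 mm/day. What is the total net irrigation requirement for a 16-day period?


Daily deficit = ET - Pe - GW = 7 - 1 - 1 = 5 mm/day
NIR = 5 * 16 = 80 mm

80.0000 mm


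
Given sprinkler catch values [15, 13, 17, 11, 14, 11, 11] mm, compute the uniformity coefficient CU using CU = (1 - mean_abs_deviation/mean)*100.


mean = 13.142857 mm
MAD = 1.877551 mm
CU = (1 - 1.877551/13.142857)*100

85.7143 %


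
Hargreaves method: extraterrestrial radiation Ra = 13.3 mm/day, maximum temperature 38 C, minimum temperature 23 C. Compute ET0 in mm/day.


Tmean = (Tmax + Tmin)/2 = (38 + 23)/2 = 30.5
ET0 = 0.0023 * 13.3 * (30.5 + 17.8) * sqrt(38 - 23)
ET0 = 0.0023 * 13.3 * 48.3 * 3.872983

5.7223 mm/day


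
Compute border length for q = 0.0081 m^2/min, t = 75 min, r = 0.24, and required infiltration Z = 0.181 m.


L = q*t/((1+r)*Z)
L = 0.0081*75/((1+0.24)*0.181)
L = 0.6075/0.22444

2.7067 m


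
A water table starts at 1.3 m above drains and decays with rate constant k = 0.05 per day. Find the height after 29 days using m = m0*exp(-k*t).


m = m0 * exp(-k*t)
m = 1.3 * exp(-0.05 * 29)
m = 1.3 * exp(-1.4500)

0.3049 m


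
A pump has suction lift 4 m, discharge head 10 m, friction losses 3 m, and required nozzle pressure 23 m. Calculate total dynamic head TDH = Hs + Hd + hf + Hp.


TDH = Hs + Hd + hf + Hp = 4 + 10 + 3 + 23 = 40

40 m


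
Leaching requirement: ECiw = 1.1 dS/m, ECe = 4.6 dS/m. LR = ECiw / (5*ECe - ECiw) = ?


LR = ECiw / (5*ECe - ECiw)
LR = 1.1 / (5*4.6 - 1.1)
LR = 1.1 / 21.9000

0.0502


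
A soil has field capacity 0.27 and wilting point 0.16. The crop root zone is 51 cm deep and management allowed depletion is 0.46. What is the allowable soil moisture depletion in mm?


SMD = (FC - PWP) * d * MAD * 10
SMD = (0.27 - 0.16) * 51 * 0.46 * 10
SMD = 0.1100 * 51 * 0.46 * 10

25.8060 mm


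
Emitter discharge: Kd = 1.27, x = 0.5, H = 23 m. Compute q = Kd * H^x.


q = Kd * H^x = 1.27 * 23^0.5 = 1.27 * 4.795832

6.0907 L/h


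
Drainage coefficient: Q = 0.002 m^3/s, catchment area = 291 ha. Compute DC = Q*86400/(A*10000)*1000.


DC = Q * 86400 / (A * 10000) * 1000
DC = 0.002 * 86400 / (291 * 10000) * 1000
DC = 172800.0000 / 2910000

0.0594 mm/day


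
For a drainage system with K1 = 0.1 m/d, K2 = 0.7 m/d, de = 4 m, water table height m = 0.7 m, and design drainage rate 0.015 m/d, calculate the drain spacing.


S^2 = 8*K2*de*m/q + 4*K1*m^2/q
S^2 = 8*0.7*4*0.7/0.015 + 4*0.1*0.7^2/0.015
S = sqrt(1058.4000)

32.5331 m


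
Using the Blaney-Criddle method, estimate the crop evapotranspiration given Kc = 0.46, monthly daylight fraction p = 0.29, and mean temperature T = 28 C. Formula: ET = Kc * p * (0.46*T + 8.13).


ET = Kc * p * (0.46*T + 8.13)
ET = 0.46 * 0.29 * (0.46*28 + 8.13)
ET = 0.46 * 0.29 * 21.0100

2.8027 mm/day


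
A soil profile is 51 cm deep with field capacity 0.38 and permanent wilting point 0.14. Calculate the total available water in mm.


AWC = (FC - PWP) * d * 10
AWC = (0.38 - 0.14) * 51 * 10
AWC = 0.2400 * 51 * 10

122.4000 mm


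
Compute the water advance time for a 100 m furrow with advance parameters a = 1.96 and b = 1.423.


t = (L/a)^(1/b)
t = (100/1.96)^(1/1.423)
t = 51.020408^(1/1.423)

15.8526 min


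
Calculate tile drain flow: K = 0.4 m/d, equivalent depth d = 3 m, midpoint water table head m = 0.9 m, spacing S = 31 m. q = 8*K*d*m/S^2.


q = 8*K*d*m/S^2
q = 8*0.4*3*0.9/31^2
q = 8.6400 / 961

0.0090 m/d


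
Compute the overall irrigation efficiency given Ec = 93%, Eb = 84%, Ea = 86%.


Ec = 0.93, Eb = 0.84, Ea = 0.86
E = 0.93 * 0.84 * 0.86 * 100 = 67.1832%

67.1832 %


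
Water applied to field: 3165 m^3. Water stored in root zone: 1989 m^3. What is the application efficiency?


Ea = V_root / V_field * 100 = 1989 / 3165 * 100 = 62.8436%

62.8436 %


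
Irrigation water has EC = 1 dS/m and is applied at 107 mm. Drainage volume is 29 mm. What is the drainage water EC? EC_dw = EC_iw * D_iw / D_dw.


EC_dw = EC_iw * D_iw / D_dw
EC_dw = 1 * 107 / 29
EC_dw = 107 / 29

3.6897 dS/m


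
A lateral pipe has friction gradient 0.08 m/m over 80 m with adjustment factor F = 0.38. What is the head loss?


hf = J * L * F = 0.08 * 80 * 0.38 = 2.4320 m

2.4320 m


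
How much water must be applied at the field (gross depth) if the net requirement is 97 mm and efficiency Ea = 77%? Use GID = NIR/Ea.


Ea = 77% = 0.77
GID = NIR / Ea = 97 / 0.77 = 125.9740 mm

125.9740 mm


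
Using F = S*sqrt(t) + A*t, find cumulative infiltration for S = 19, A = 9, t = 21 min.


F = S*sqrt(t) + A*t
F = 19*sqrt(21) + 9*21
F = 19*4.582576 + 189

276.0689 mm


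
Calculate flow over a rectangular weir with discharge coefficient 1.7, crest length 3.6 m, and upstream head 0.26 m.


Q = C * L * H^(3/2) = 1.7 * 3.6 * 0.26^1.5 = 1.7 * 3.6 * 0.132575

0.8114 m^3/s


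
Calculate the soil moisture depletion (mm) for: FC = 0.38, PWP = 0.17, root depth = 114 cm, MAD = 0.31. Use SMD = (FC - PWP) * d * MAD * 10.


SMD = (FC - PWP) * d * MAD * 10
SMD = (0.38 - 0.17) * 114 * 0.31 * 10
SMD = 0.2100 * 114 * 0.31 * 10

74.2140 mm


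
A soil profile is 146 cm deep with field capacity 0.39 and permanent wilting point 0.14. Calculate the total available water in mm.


AWC = (FC - PWP) * d * 10
AWC = (0.39 - 0.14) * 146 * 10
AWC = 0.2500 * 146 * 10

365.0000 mm


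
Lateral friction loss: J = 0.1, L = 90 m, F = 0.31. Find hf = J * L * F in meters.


hf = J * L * F = 0.1 * 90 * 0.31 = 2.7900 m

2.7900 m


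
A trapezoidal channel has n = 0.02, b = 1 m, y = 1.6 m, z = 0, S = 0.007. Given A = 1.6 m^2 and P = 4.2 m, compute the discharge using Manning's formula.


R = A/P = 1.6/4.2 = 0.380952
Q = (1/0.02) * 1.6 * 0.380952^(2/3) * 0.007^0.5

3.5174 m^3/s


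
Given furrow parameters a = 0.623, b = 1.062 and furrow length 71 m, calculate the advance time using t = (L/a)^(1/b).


t = (L/a)^(1/b)
t = (71/0.623)^(1/1.062)
t = 113.964687^(1/1.062)

86.4361 min


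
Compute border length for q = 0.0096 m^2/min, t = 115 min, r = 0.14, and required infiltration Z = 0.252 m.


L = q*t/((1+r)*Z)
L = 0.0096*115/((1+0.14)*0.252)
L = 1.104/0.28728

3.8429 m


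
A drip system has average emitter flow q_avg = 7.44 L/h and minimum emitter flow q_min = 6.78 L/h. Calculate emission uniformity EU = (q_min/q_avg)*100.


EU = (q_min/q_avg)*100 = (6.78/7.44)*100 = 91.1290%

91.1290 %


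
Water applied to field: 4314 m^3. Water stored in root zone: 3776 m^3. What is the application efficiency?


Ea = V_root / V_field * 100 = 3776 / 4314 * 100 = 87.5290%

87.5290 %


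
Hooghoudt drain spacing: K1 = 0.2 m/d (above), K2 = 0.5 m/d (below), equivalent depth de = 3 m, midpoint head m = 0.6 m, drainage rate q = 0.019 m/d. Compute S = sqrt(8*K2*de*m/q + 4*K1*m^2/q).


S^2 = 8*K2*de*m/q + 4*K1*m^2/q
S^2 = 8*0.5*3*0.6/0.019 + 4*0.2*0.6^2/0.019
S = sqrt(394.1053)

19.8521 m


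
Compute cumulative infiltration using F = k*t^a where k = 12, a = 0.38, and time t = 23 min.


F = k * t^a = 12 * 23^0.38
F = 12 * 3.291975

39.5037 mm


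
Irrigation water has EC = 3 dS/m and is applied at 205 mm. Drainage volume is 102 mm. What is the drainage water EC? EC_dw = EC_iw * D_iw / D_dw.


EC_dw = EC_iw * D_iw / D_dw
EC_dw = 3 * 205 / 102
EC_dw = 615 / 102

6.0294 dS/m


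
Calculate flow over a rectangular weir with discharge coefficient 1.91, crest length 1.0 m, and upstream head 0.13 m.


Q = C * L * H^(3/2) = 1.91 * 1.0 * 0.13^1.5 = 1.91 * 1.0 * 0.046872

0.0895 m^3/s


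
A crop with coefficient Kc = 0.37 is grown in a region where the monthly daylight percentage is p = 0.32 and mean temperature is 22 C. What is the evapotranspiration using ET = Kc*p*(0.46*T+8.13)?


ET = Kc * p * (0.46*T + 8.13)
ET = 0.37 * 0.32 * (0.46*22 + 8.13)
ET = 0.37 * 0.32 * 18.2500

2.1608 mm/day


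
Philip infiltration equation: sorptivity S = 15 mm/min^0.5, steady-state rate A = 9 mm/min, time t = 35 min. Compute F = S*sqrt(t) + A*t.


F = S*sqrt(t) + A*t
F = 15*sqrt(35) + 9*35
F = 15*5.916080 + 315

403.7412 mm


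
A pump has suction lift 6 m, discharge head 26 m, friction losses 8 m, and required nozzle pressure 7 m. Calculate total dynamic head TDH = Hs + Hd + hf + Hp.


TDH = Hs + Hd + hf + Hp = 6 + 26 + 8 + 7 = 47

47 m


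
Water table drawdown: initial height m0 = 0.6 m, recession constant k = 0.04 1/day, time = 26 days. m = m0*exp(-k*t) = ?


m = m0 * exp(-k*t)
m = 0.6 * exp(-0.04 * 26)
m = 0.6 * exp(-1.0400)

0.2121 m


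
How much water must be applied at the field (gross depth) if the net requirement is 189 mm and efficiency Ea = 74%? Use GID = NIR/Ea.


Ea = 74% = 0.74
GID = NIR / Ea = 189 / 0.74 = 255.4054 mm

255.4054 mm


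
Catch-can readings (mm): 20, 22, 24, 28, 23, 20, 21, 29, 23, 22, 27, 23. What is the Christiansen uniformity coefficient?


mean = 23.500000 mm
MAD = 2.333333 mm
CU = (1 - 2.333333/23.500000)*100

90.0709 %


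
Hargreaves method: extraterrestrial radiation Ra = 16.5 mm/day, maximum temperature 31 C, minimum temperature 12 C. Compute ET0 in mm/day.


Tmean = (Tmax + Tmin)/2 = (31 + 12)/2 = 21.5
ET0 = 0.0023 * 16.5 * (21.5 + 17.8) * sqrt(31 - 12)
ET0 = 0.0023 * 16.5 * 39.3 * 4.358899

6.5010 mm/day


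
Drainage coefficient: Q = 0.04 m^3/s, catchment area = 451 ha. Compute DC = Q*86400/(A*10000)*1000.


DC = Q * 86400 / (A * 10000) * 1000
DC = 0.04 * 86400 / (451 * 10000) * 1000
DC = 3456000.0000 / 4510000

0.7663 mm/day


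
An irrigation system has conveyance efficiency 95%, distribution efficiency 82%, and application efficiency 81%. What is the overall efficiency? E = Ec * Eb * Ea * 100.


Ec = 0.95, Eb = 0.82, Ea = 0.81
E = 0.95 * 0.82 * 0.81 * 100 = 63.0990%

63.0990 %


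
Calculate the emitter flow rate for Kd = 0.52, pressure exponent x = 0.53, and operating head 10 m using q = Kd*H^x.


q = Kd * H^x = 0.52 * 10^0.53 = 0.52 * 3.388442

1.7620 L/h


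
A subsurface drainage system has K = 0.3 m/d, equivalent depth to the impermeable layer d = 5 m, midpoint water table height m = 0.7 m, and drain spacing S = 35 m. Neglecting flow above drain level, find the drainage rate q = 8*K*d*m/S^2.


q = 8*K*d*m/S^2
q = 8*0.3*5*0.7/35^2
q = 8.4000 / 1225

0.0069 m/d


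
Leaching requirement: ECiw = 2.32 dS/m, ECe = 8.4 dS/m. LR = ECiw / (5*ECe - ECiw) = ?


LR = ECiw / (5*ECe - ECiw)
LR = 2.32 / (5*8.4 - 2.32)
LR = 2.32 / 39.6800

0.0585


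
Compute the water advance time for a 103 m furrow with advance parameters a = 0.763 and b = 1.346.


t = (L/a)^(1/b)
t = (103/0.763)^(1/1.346)
t = 134.993447^(1/1.346)

38.2559 min


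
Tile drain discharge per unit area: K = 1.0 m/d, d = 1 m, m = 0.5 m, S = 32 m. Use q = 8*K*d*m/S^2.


q = 8*K*d*m/S^2
q = 8*1.0*1*0.5/32^2
q = 4.0000 / 1024

0.0039 m/d


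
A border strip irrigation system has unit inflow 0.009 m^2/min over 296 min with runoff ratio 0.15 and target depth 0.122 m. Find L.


L = q*t/((1+r)*Z)
L = 0.009*296/((1+0.15)*0.122)
L = 2.664/0.1403

18.9879 m


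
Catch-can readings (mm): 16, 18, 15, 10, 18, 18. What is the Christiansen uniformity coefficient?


mean = 15.833333 mm
MAD = 2.222222 mm
CU = (1 - 2.222222/15.833333)*100

85.9649 %


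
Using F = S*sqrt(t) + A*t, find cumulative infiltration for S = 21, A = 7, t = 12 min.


F = S*sqrt(t) + A*t
F = 21*sqrt(12) + 7*12
F = 21*3.464102 + 84

156.7461 mm


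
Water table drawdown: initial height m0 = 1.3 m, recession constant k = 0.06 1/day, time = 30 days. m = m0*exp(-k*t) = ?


m = m0 * exp(-k*t)
m = 1.3 * exp(-0.06 * 30)
m = 1.3 * exp(-1.8000)

0.2149 m


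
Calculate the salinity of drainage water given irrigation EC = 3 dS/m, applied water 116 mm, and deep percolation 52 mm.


EC_dw = EC_iw * D_iw / D_dw
EC_dw = 3 * 116 / 52
EC_dw = 348 / 52

6.6923 dS/m


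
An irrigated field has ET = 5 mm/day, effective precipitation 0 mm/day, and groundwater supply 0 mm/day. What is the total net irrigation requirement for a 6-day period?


Daily deficit = ET - Pe - GW = 5 - 0 - 0 = 5 mm/day
NIR = 5 * 6 = 30 mm

30.0000 mm


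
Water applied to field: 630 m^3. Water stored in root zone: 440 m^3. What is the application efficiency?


Ea = V_root / V_field * 100 = 440 / 630 * 100 = 69.8413%

69.8413 %


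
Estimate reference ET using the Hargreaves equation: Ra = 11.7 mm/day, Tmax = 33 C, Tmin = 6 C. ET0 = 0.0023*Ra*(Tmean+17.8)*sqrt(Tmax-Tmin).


Tmean = (Tmax + Tmin)/2 = (33 + 6)/2 = 19.5
ET0 = 0.0023 * 11.7 * (19.5 + 17.8) * sqrt(33 - 6)
ET0 = 0.0023 * 11.7 * 37.3 * 5.196152

5.2156 mm/day


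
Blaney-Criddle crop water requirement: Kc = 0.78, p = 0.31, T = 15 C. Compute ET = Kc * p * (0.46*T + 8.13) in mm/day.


ET = Kc * p * (0.46*T + 8.13)
ET = 0.78 * 0.31 * (0.46*15 + 8.13)
ET = 0.78 * 0.31 * 15.0300

3.6343 mm/day


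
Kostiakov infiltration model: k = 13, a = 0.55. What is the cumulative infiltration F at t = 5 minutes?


F = k * t^a = 13 * 5^0.55
F = 13 * 2.423447

31.5048 mm


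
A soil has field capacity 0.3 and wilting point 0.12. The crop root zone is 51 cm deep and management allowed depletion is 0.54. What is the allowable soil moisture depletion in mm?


SMD = (FC - PWP) * d * MAD * 10
SMD = (0.3 - 0.12) * 51 * 0.54 * 10
SMD = 0.1800 * 51 * 0.54 * 10

49.5720 mm


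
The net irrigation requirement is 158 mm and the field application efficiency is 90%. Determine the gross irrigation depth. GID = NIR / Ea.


Ea = 90% = 0.9
GID = NIR / Ea = 158 / 0.9 = 175.5556 mm

175.5556 mm


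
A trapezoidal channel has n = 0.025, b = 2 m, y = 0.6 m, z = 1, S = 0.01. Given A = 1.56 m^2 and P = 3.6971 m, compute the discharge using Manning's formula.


R = A/P = 1.56/3.6971 = 0.421952
Q = (1/0.025) * 1.56 * 0.421952^(2/3) * 0.01^0.5

3.5104 m^3/s


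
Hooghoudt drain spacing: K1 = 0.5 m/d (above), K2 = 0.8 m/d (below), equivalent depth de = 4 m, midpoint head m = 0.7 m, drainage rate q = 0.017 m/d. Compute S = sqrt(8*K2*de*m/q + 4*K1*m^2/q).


S^2 = 8*K2*de*m/q + 4*K1*m^2/q
S^2 = 8*0.8*4*0.7/0.017 + 4*0.5*0.7^2/0.017
S = sqrt(1111.7647)

33.3431 m


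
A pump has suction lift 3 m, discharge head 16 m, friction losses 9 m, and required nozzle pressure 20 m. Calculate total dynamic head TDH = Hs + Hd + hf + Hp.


TDH = Hs + Hd + hf + Hp = 3 + 16 + 9 + 20 = 48

48 m


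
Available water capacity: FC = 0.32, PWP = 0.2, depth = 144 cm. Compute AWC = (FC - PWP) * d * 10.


AWC = (FC - PWP) * d * 10
AWC = (0.32 - 0.2) * 144 * 10
AWC = 0.1200 * 144 * 10

172.8000 mm


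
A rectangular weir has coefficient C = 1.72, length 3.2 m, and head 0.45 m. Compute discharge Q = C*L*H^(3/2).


Q = C * L * H^(3/2) = 1.72 * 3.2 * 0.45^1.5 = 1.72 * 3.2 * 0.301869

1.6615 m^3/s


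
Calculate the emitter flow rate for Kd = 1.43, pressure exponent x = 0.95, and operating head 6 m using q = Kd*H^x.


q = Kd * H^x = 1.43 * 6^0.95 = 1.43 * 5.485847

7.8448 L/h


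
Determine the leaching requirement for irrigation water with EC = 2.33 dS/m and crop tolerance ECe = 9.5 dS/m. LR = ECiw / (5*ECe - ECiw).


LR = ECiw / (5*ECe - ECiw)
LR = 2.33 / (5*9.5 - 2.33)
LR = 2.33 / 45.1700

0.0516


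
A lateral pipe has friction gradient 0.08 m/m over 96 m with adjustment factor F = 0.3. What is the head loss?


hf = J * L * F = 0.08 * 96 * 0.3 = 2.3040 m

2.3040 m


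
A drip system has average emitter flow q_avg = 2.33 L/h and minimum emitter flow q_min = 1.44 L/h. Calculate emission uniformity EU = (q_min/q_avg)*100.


EU = (q_min/q_avg)*100 = (1.44/2.33)*100 = 61.8026%

61.8026 %


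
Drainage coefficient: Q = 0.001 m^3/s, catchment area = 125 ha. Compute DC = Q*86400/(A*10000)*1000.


DC = Q * 86400 / (A * 10000) * 1000
DC = 0.001 * 86400 / (125 * 10000) * 1000
DC = 86400.0000 / 1250000

0.0691 mm/day


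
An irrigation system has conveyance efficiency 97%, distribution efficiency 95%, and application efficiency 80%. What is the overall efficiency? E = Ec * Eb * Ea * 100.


Ec = 0.97, Eb = 0.95, Ea = 0.8
E = 0.97 * 0.95 * 0.8 * 100 = 73.7200%

73.7200 %


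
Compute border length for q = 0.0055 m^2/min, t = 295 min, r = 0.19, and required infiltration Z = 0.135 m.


L = q*t/((1+r)*Z)
L = 0.0055*295/((1+0.19)*0.135)
L = 1.6225/0.16065

10.0996 m


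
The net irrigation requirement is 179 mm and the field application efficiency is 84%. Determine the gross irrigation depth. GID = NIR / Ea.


Ea = 84% = 0.84
GID = NIR / Ea = 179 / 0.84 = 213.0952 mm

213.0952 mm


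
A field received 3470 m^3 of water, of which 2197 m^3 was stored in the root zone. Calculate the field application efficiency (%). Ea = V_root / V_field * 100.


Ea = V_root / V_field * 100 = 2197 / 3470 * 100 = 63.3141%

63.3141 %


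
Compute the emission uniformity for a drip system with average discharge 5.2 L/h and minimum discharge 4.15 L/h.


EU = (q_min/q_avg)*100 = (4.15/5.2)*100 = 79.8077%

79.8077 %


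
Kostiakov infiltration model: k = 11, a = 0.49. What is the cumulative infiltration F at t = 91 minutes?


F = k * t^a = 11 * 91^0.49
F = 11 * 9.118644

100.3051 mm


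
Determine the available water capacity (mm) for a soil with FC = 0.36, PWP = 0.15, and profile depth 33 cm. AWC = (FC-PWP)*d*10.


AWC = (FC - PWP) * d * 10
AWC = (0.36 - 0.15) * 33 * 10
AWC = 0.2100 * 33 * 10

69.3000 mm


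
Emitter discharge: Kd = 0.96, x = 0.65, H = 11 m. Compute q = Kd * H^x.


q = Kd * H^x = 0.96 * 11^0.65 = 0.96 * 4.752315

4.5622 L/h


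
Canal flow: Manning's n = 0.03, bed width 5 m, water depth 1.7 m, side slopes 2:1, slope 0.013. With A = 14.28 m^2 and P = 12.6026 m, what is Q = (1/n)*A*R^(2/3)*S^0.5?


R = A/P = 14.28/12.6026 = 1.133100
Q = (1/0.03) * 14.28 * 1.133100^(2/3) * 0.013^0.5

58.9872 m^3/s


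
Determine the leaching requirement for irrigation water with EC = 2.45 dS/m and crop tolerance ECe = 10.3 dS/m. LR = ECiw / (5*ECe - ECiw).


LR = ECiw / (5*ECe - ECiw)
LR = 2.45 / (5*10.3 - 2.45)
LR = 2.45 / 49.0500

0.0499


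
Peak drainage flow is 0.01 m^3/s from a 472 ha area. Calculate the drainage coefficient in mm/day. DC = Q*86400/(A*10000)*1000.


DC = Q * 86400 / (A * 10000) * 1000
DC = 0.01 * 86400 / (472 * 10000) * 1000
DC = 864000.0000 / 4720000

0.1831 mm/day


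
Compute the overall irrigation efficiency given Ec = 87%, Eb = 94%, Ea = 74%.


Ec = 0.87, Eb = 0.94, Ea = 0.74
E = 0.87 * 0.94 * 0.74 * 100 = 60.5172%

60.5172 %


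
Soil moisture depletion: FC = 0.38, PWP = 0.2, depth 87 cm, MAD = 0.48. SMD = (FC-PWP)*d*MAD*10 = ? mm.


SMD = (FC - PWP) * d * MAD * 10
SMD = (0.38 - 0.2) * 87 * 0.48 * 10
SMD = 0.1800 * 87 * 0.48 * 10

75.1680 mm


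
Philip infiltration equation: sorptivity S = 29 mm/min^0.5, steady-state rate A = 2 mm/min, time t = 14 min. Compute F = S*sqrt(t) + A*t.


F = S*sqrt(t) + A*t
F = 29*sqrt(14) + 2*14
F = 29*3.741657 + 28

136.5081 mm


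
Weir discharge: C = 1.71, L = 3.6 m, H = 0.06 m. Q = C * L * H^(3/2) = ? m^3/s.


Q = C * L * H^(3/2) = 1.71 * 3.6 * 0.06^1.5 = 1.71 * 3.6 * 0.014697

0.0905 m^3/s


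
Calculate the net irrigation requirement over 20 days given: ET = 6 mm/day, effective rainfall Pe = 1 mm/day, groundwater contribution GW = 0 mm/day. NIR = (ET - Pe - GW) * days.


Daily deficit = ET - Pe - GW = 6 - 1 - 0 = 5 mm/day
NIR = 5 * 20 = 100 mm

100.0000 mm


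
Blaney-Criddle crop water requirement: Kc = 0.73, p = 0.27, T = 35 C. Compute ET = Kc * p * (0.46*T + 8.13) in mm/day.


ET = Kc * p * (0.46*T + 8.13)
ET = 0.73 * 0.27 * (0.46*35 + 8.13)
ET = 0.73 * 0.27 * 24.2300

4.7757 mm/day


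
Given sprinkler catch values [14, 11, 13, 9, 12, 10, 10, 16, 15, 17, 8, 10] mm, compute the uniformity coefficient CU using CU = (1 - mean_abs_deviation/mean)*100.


mean = 12.083333 mm
MAD = 2.430556 mm
CU = (1 - 2.430556/12.083333)*100

79.8851 %


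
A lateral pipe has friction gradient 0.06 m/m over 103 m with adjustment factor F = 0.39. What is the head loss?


hf = J * L * F = 0.06 * 103 * 0.39 = 2.4102 m

2.4102 m


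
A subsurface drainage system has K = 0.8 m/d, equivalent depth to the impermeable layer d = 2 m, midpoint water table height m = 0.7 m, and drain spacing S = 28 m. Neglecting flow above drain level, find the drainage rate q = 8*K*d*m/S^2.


q = 8*K*d*m/S^2
q = 8*0.8*2*0.7/28^2
q = 8.9600 / 784

0.0114 m/d


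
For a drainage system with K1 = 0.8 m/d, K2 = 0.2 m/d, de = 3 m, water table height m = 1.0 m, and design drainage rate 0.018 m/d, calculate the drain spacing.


S^2 = 8*K2*de*m/q + 4*K1*m^2/q
S^2 = 8*0.2*3*1.0/0.018 + 4*0.8*1.0^2/0.018
S = sqrt(444.4444)

21.0819 m


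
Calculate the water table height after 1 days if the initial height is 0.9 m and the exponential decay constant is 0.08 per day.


m = m0 * exp(-k*t)
m = 0.9 * exp(-0.08 * 1)
m = 0.9 * exp(-0.0800)

0.8308 m


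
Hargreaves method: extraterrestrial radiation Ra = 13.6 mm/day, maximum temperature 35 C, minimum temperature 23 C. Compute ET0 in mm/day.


Tmean = (Tmax + Tmin)/2 = (35 + 23)/2 = 29.0
ET0 = 0.0023 * 13.6 * (29.0 + 17.8) * sqrt(35 - 23)
ET0 = 0.0023 * 13.6 * 46.8 * 3.464102

5.0711 mm/day


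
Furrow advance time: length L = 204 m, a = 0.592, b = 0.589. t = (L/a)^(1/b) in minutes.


t = (L/a)^(1/b)
t = (204/0.592)^(1/0.589)
t = 344.594595^(1/0.589)

20315.3455 min


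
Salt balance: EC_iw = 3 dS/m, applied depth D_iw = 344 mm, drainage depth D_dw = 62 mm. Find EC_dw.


EC_dw = EC_iw * D_iw / D_dw
EC_dw = 3 * 344 / 62
EC_dw = 1032 / 62

16.6452 dS/m


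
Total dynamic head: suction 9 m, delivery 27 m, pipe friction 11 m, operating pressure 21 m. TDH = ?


TDH = Hs + Hd + hf + Hp = 9 + 27 + 11 + 21 = 68

68 m


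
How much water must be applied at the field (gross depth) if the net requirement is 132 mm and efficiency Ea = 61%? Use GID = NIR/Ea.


Ea = 61% = 0.61
GID = NIR / Ea = 132 / 0.61 = 216.3934 mm

216.3934 mm


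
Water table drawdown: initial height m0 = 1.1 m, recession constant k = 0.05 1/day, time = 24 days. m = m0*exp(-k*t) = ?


m = m0 * exp(-k*t)
m = 1.1 * exp(-0.05 * 24)
m = 1.1 * exp(-1.2000)

0.3313 m


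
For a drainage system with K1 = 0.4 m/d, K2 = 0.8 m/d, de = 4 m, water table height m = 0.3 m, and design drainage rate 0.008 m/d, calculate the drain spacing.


S^2 = 8*K2*de*m/q + 4*K1*m^2/q
S^2 = 8*0.8*4*0.3/0.008 + 4*0.4*0.3^2/0.008
S = sqrt(978.0000)

31.2730 m


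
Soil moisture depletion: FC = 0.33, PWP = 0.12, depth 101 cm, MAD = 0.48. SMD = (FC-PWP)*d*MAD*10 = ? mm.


SMD = (FC - PWP) * d * MAD * 10
SMD = (0.33 - 0.12) * 101 * 0.48 * 10
SMD = 0.2100 * 101 * 0.48 * 10

101.8080 mm


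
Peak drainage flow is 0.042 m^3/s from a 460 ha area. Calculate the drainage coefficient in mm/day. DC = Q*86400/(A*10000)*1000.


DC = Q * 86400 / (A * 10000) * 1000
DC = 0.042 * 86400 / (460 * 10000) * 1000
DC = 3628800.0000 / 4600000

0.7889 mm/day


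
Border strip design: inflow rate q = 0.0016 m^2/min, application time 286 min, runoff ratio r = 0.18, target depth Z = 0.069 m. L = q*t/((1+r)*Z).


L = q*t/((1+r)*Z)
L = 0.0016*286/((1+0.18)*0.069)
L = 0.4576/0.08142

5.6202 m


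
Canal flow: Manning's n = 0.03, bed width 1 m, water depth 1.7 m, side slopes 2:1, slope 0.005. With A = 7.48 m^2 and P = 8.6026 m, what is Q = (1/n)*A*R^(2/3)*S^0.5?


R = A/P = 7.48/8.6026 = 0.869505
Q = (1/0.03) * 7.48 * 0.869505^(2/3) * 0.005^0.5

16.0613 m^3/s


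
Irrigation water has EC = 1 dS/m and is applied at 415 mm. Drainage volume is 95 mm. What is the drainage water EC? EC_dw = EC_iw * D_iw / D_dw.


EC_dw = EC_iw * D_iw / D_dw
EC_dw = 1 * 415 / 95
EC_dw = 415 / 95

4.3684 dS/m


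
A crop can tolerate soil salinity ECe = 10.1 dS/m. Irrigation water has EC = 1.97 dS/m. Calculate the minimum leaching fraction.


LR = ECiw / (5*ECe - ECiw)
LR = 1.97 / (5*10.1 - 1.97)
LR = 1.97 / 48.5300

0.0406


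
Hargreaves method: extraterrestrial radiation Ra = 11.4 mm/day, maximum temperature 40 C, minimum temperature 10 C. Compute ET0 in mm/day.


Tmean = (Tmax + Tmin)/2 = (40 + 10)/2 = 25.0
ET0 = 0.0023 * 11.4 * (25.0 + 17.8) * sqrt(40 - 10)
ET0 = 0.0023 * 11.4 * 42.8 * 5.477226

6.1466 mm/day


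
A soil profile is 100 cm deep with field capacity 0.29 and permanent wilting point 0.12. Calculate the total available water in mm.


AWC = (FC - PWP) * d * 10
AWC = (0.29 - 0.12) * 100 * 10
AWC = 0.1700 * 100 * 10

170.0000 mm


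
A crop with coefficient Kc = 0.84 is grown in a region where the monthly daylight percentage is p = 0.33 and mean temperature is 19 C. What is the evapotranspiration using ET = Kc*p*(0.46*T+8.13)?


ET = Kc * p * (0.46*T + 8.13)
ET = 0.84 * 0.33 * (0.46*19 + 8.13)
ET = 0.84 * 0.33 * 16.8700

4.6764 mm/day


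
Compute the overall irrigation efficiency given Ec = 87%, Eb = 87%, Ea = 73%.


Ec = 0.87, Eb = 0.87, Ea = 0.73
E = 0.87 * 0.87 * 0.73 * 100 = 55.2537%

55.2537 %


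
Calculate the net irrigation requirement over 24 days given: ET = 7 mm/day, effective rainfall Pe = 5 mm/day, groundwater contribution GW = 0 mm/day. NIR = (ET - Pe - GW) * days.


Daily deficit = ET - Pe - GW = 7 - 5 - 0 = 2 mm/day
NIR = 2 * 24 = 48 mm

48.0000 mm


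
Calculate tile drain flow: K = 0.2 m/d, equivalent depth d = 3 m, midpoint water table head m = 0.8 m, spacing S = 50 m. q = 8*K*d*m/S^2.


q = 8*K*d*m/S^2
q = 8*0.2*3*0.8/50^2
q = 3.8400 / 2500

0.0015 m/d


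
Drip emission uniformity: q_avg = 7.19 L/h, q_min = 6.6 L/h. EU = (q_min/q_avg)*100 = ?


EU = (q_min/q_avg)*100 = (6.6/7.19)*100 = 91.7942%

91.7942 %


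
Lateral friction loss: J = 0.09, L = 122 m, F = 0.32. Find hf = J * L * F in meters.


hf = J * L * F = 0.09 * 122 * 0.32 = 3.5136 m

3.5136 m


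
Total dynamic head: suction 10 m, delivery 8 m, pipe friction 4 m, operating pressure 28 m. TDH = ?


TDH = Hs + Hd + hf + Hp = 10 + 8 + 4 + 28 = 50

50 m


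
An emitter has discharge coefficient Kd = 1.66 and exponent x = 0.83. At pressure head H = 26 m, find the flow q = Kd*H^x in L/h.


q = Kd * H^x = 1.66 * 26^0.83 = 1.66 * 14.942659

24.8048 L/h


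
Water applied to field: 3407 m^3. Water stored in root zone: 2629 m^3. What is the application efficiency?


Ea = V_root / V_field * 100 = 2629 / 3407 * 100 = 77.1647%

77.1647 %


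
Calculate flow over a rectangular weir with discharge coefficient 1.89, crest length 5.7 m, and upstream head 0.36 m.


Q = C * L * H^(3/2) = 1.89 * 5.7 * 0.36^1.5 = 1.89 * 5.7 * 0.216000

2.3270 m^3/s


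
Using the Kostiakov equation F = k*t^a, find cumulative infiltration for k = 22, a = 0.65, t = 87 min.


F = k * t^a = 22 * 87^0.65
F = 22 * 18.225838

400.9684 mm


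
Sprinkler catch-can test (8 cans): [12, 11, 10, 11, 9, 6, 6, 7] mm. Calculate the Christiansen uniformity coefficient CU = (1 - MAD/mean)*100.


mean = 9.000000 mm
MAD = 2.000000 mm
CU = (1 - 2.000000/9.000000)*100

77.7778 %


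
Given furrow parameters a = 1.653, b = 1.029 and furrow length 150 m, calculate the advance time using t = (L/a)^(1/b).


t = (L/a)^(1/b)
t = (150/1.653)^(1/1.029)
t = 90.744102^(1/1.029)

79.9175 min


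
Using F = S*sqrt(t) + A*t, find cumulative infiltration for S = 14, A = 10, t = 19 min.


F = S*sqrt(t) + A*t
F = 14*sqrt(19) + 10*19
F = 14*4.358899 + 190

251.0246 mm


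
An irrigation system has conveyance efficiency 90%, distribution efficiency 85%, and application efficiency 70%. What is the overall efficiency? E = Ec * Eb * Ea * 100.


Ec = 0.9, Eb = 0.85, Ea = 0.7
E = 0.9 * 0.85 * 0.7 * 100 = 53.5500%

53.5500 %


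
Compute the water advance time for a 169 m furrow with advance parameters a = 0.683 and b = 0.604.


t = (L/a)^(1/b)
t = (169/0.683)^(1/0.604)
t = 247.437775^(1/0.604)

9176.8167 min


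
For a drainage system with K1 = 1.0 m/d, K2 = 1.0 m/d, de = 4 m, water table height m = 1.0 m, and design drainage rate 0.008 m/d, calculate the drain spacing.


S^2 = 8*K2*de*m/q + 4*K1*m^2/q
S^2 = 8*1.0*4*1.0/0.008 + 4*1.0*1.0^2/0.008
S = sqrt(4500.0000)

67.0820 m


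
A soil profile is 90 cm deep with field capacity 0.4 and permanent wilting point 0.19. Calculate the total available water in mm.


AWC = (FC - PWP) * d * 10
AWC = (0.4 - 0.19) * 90 * 10
AWC = 0.2100 * 90 * 10

189.0000 mm


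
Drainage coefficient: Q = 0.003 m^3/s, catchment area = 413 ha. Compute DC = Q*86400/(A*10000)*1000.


DC = Q * 86400 / (A * 10000) * 1000
DC = 0.003 * 86400 / (413 * 10000) * 1000
DC = 259200.0000 / 4130000

0.0628 mm/day


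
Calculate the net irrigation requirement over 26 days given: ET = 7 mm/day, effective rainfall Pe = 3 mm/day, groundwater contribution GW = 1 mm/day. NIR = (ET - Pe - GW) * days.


Daily deficit = ET - Pe - GW = 7 - 3 - 1 = 3 mm/day
NIR = 3 * 26 = 78 mm

78.0000 mm


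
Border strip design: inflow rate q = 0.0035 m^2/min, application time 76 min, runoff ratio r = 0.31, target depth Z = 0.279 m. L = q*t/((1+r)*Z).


L = q*t/((1+r)*Z)
L = 0.0035*76/((1+0.31)*0.279)
L = 0.266/0.36549

0.7278 m


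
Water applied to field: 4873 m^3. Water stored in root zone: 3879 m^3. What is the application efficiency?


Ea = V_root / V_field * 100 = 3879 / 4873 * 100 = 79.6019%

79.6019 %


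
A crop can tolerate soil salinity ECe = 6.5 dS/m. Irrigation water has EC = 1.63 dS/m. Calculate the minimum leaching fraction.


LR = ECiw / (5*ECe - ECiw)
LR = 1.63 / (5*6.5 - 1.63)
LR = 1.63 / 30.8700

0.0528


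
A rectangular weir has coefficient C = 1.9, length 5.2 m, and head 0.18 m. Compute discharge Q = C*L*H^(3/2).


Q = C * L * H^(3/2) = 1.9 * 5.2 * 0.18^1.5 = 1.9 * 5.2 * 0.076368

0.7545 m^3/s


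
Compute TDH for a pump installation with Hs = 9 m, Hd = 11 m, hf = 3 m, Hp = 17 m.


TDH = Hs + Hd + hf + Hp = 9 + 11 + 3 + 17 = 40

40 m


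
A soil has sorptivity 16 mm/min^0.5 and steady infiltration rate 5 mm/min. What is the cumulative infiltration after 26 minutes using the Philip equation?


F = S*sqrt(t) + A*t
F = 16*sqrt(26) + 5*26
F = 16*5.099020 + 130

211.5843 mm


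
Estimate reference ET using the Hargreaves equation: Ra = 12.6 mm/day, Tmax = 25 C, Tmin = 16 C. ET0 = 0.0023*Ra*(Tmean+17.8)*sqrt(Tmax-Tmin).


Tmean = (Tmax + Tmin)/2 = (25 + 16)/2 = 20.5
ET0 = 0.0023 * 12.6 * (20.5 + 17.8) * sqrt(25 - 16)
ET0 = 0.0023 * 12.6 * 38.3 * 3.000000

3.3298 mm/day


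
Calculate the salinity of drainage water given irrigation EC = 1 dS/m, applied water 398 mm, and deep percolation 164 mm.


EC_dw = EC_iw * D_iw / D_dw
EC_dw = 1 * 398 / 164
EC_dw = 398 / 164

2.4268 dS/m


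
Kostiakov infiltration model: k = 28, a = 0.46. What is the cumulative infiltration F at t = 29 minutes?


F = k * t^a = 28 * 29^0.46
F = 28 * 4.706554

131.7835 mm


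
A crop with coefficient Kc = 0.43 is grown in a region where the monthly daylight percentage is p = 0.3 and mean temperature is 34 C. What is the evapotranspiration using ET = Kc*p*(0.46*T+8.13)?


ET = Kc * p * (0.46*T + 8.13)
ET = 0.43 * 0.3 * (0.46*34 + 8.13)
ET = 0.43 * 0.3 * 23.7700

3.0663 mm/day


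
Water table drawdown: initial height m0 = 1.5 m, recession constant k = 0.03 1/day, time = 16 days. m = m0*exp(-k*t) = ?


m = m0 * exp(-k*t)
m = 1.5 * exp(-0.03 * 16)
m = 1.5 * exp(-0.4800)

0.9282 m


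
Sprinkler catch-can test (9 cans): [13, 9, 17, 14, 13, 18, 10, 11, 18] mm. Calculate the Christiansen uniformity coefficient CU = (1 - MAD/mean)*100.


mean = 13.666667 mm
MAD = 2.740741 mm
CU = (1 - 2.740741/13.666667)*100

79.9458 %


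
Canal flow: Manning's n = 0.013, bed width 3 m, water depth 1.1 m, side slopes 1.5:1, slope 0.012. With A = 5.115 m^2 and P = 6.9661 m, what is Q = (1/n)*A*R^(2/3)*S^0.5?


R = A/P = 5.115/6.9661 = 0.734270
Q = (1/0.013) * 5.115 * 0.734270^(2/3) * 0.012^0.5

35.0803 m^3/s


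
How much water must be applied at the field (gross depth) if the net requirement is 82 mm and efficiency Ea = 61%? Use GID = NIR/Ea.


Ea = 61% = 0.61
GID = NIR / Ea = 82 / 0.61 = 134.4262 mm

134.4262 mm


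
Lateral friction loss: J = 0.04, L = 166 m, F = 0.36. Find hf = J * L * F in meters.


hf = J * L * F = 0.04 * 166 * 0.36 = 2.3904 m

2.3904 m


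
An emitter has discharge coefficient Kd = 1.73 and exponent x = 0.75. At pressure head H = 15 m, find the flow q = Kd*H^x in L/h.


q = Kd * H^x = 1.73 * 15^0.75 = 1.73 * 7.621991

13.1860 L/h


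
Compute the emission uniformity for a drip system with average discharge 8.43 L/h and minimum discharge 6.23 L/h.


EU = (q_min/q_avg)*100 = (6.23/8.43)*100 = 73.9027%

73.9027 %


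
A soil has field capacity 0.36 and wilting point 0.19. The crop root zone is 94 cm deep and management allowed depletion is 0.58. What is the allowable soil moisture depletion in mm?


SMD = (FC - PWP) * d * MAD * 10
SMD = (0.36 - 0.19) * 94 * 0.58 * 10
SMD = 0.1700 * 94 * 0.58 * 10

92.6840 mm


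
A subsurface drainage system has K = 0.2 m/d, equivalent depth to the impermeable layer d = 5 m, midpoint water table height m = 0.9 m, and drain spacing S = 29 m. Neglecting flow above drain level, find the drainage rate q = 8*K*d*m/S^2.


q = 8*K*d*m/S^2
q = 8*0.2*5*0.9/29^2
q = 7.2000 / 841

0.0086 m/d


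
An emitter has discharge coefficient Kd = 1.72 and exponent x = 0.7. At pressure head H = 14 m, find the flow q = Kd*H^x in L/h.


q = Kd * H^x = 1.72 * 14^0.7 = 1.72 * 6.342926

10.9098 L/h


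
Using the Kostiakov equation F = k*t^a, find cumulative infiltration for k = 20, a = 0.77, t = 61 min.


F = k * t^a = 20 * 61^0.77
F = 20 * 23.697579

473.9516 mm


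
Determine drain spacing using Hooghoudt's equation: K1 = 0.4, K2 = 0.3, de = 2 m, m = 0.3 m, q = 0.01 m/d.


S^2 = 8*K2*de*m/q + 4*K1*m^2/q
S^2 = 8*0.3*2*0.3/0.01 + 4*0.4*0.3^2/0.01
S = sqrt(158.4000)

12.5857 m


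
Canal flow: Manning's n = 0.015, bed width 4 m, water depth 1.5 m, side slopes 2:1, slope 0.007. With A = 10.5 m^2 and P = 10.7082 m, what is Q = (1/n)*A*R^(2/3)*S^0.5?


R = A/P = 10.5/10.7082 = 0.980557
Q = (1/0.015) * 10.5 * 0.980557^(2/3) * 0.007^0.5

57.8046 m^3/s


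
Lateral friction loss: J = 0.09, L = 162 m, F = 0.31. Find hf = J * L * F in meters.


hf = J * L * F = 0.09 * 162 * 0.31 = 4.5198 m

4.5198 m


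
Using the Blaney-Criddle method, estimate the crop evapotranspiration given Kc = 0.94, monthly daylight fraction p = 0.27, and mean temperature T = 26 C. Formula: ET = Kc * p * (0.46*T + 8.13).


ET = Kc * p * (0.46*T + 8.13)
ET = 0.94 * 0.27 * (0.46*26 + 8.13)
ET = 0.94 * 0.27 * 20.0900

5.0988 mm/day


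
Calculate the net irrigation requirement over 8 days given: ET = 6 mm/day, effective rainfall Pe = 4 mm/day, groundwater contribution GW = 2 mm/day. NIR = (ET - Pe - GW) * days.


Daily deficit = ET - Pe - GW = 6 - 4 - 2 = 0 mm/day
NIR = 0 * 8 = 0 mm

0 mm


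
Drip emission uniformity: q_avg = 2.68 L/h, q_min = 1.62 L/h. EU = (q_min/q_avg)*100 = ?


EU = (q_min/q_avg)*100 = (1.62/2.68)*100 = 60.4478%

60.4478 %


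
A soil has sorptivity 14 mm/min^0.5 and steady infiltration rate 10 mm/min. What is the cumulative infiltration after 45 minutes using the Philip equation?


F = S*sqrt(t) + A*t
F = 14*sqrt(45) + 10*45
F = 14*6.708204 + 450

543.9149 mm


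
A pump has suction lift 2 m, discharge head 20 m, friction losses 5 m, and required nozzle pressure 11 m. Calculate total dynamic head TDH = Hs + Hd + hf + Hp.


TDH = Hs + Hd + hf + Hp = 2 + 20 + 5 + 11 = 38

38 m


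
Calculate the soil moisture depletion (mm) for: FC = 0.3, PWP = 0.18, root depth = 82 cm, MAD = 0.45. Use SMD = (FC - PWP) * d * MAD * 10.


SMD = (FC - PWP) * d * MAD * 10
SMD = (0.3 - 0.18) * 82 * 0.45 * 10
SMD = 0.1200 * 82 * 0.45 * 10

44.2800 mm


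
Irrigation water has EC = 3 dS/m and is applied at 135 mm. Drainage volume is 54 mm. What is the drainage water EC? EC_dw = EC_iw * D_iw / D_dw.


EC_dw = EC_iw * D_iw / D_dw
EC_dw = 3 * 135 / 54
EC_dw = 405 / 54

7.5000 dS/m


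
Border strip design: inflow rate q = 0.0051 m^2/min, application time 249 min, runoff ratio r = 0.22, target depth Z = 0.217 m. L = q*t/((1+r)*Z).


L = q*t/((1+r)*Z)
L = 0.0051*249/((1+0.22)*0.217)
L = 1.2699/0.26474

4.7968 m


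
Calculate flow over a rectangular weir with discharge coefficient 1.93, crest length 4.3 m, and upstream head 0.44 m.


Q = C * L * H^(3/2) = 1.93 * 4.3 * 0.44^1.5 = 1.93 * 4.3 * 0.291863

2.4222 m^3/s


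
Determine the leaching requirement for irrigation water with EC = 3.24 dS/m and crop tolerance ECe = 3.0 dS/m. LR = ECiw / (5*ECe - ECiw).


LR = ECiw / (5*ECe - ECiw)
LR = 3.24 / (5*3.0 - 3.24)
LR = 3.24 / 11.7600

0.2755


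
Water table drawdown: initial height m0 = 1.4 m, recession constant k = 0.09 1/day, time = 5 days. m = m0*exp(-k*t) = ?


m = m0 * exp(-k*t)
m = 1.4 * exp(-0.09 * 5)
m = 1.4 * exp(-0.4500)

0.8927 m


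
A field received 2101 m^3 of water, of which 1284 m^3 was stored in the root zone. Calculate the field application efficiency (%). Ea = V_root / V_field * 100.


Ea = V_root / V_field * 100 = 1284 / 2101 * 100 = 61.1138%

61.1138 %


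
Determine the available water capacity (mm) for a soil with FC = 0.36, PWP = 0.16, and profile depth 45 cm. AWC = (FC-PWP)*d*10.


AWC = (FC - PWP) * d * 10
AWC = (0.36 - 0.16) * 45 * 10
AWC = 0.2000 * 45 * 10

90.0000 mm


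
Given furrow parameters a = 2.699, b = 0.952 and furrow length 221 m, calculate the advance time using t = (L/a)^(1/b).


t = (L/a)^(1/b)
t = (221/2.699)^(1/0.952)
t = 81.882179^(1/0.952)

102.2475 min


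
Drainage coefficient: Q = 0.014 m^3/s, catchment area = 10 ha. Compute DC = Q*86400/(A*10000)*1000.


DC = Q * 86400 / (A * 10000) * 1000
DC = 0.014 * 86400 / (10 * 10000) * 1000
DC = 1209600.0000 / 100000

12.0960 mm/day


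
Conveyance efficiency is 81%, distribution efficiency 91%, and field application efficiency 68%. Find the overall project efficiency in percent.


Ec = 0.81, Eb = 0.91, Ea = 0.68
E = 0.81 * 0.91 * 0.68 * 100 = 50.1228%

50.1228 %
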